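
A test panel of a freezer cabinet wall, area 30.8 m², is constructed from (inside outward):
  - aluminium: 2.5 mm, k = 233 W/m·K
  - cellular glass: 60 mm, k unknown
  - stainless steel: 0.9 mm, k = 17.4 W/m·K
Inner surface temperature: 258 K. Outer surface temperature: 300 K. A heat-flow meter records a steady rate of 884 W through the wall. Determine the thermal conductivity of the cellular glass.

k ≈ 0.041 W/(m·K)

Treating each layer as a thermal resistance in series:
R_aluminium = L/(kA) = 0.0025/(233×30.8) = 3.484×10^-7 K/W
R_stainless steel = L/(kA) = 0.0009/(17.4×30.8) = 1.679×10^-6 K/W
Sum of known resistances R_other = 2.028×10^-6 K/W
Total R = ΔT/Q = 42/884 = 0.04751 K/W
R_cellular glass = R_total − R_other = 0.04751 K/W
k = L/(R·A) = 0.06/(0.04751×30.8)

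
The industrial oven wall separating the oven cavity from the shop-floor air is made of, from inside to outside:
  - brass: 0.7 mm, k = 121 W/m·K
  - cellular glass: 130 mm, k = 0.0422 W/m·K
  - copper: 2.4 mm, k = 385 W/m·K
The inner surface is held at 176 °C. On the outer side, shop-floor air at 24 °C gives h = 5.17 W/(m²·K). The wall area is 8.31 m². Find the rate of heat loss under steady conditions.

Q ≈ 386 W

Thermal resistances in series:
R_brass = L/(kA) = 0.0007/(121×8.31) = 6.962×10^-7 K/W
R_cellular glass = L/(kA) = 0.13/(0.0422×8.31) = 0.3707 K/W
R_copper = L/(kA) = 0.0024/(385×8.31) = 7.502×10^-7 K/W
R_outer film = 1/(h_o·A) = 1/(5.17×8.31) = 0.02328 K/W
R_total = 0.394 K/W
Q = ΔT / R_total = 152 / 0.394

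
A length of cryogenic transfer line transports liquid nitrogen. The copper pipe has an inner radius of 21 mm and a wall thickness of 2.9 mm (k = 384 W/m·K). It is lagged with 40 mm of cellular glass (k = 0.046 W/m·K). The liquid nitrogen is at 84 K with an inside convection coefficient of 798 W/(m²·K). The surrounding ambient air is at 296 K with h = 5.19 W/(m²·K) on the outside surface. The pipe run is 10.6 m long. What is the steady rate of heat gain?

Treating each annulus and film as a series resistance:
R_inner film = 1/(h_i·2πr₁L) = 1/(798×2π×0.021×10.6) = 8.96×10^-4 K/W
R_copper pipe wall = ln(23.9/21)/(2π×384×10.6) = 5.058×10^-6 K/W
R_cellular glass = ln(63.9/23.9)/(2π×0.046×10.6) = 0.321 K/W
R_outer film = 1/(h_o·2πr_oL) = 1/(5.19×2π×0.0639×10.6) = 0.04527 K/W
R_total = 0.3672 K/W
Q = ΔT/R_total = 212/0.3672

Q ≈ 577 W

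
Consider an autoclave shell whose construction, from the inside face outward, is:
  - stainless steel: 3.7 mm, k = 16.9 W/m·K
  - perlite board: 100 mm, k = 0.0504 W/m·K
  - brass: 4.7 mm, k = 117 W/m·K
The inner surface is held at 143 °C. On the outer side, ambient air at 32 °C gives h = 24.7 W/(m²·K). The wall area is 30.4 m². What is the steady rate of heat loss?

Q ≈ 1670 W

Thermal resistances in series:
R_stainless steel = L/(kA) = 0.0037/(16.9×30.4) = 7.202×10^-6 K/W
R_perlite board = L/(kA) = 0.1/(0.0504×30.4) = 0.06527 K/W
R_brass = L/(kA) = 0.0047/(117×30.4) = 1.321×10^-6 K/W
R_outer film = 1/(h_o·A) = 1/(24.7×30.4) = 0.001332 K/W
R_total = 0.06661 K/W
Q = ΔT / R_total = 111 / 0.06661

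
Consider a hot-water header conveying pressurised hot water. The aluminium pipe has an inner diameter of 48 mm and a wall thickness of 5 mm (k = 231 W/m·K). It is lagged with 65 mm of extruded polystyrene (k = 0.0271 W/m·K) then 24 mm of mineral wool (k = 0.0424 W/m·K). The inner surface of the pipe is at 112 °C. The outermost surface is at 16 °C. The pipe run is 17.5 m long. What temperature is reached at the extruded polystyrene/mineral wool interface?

T ≈ 26.6 °C

Cylindrical conduction, so R = ln(r₂/r₁)/(2πkL) per layer, in series:
R_aluminium pipe wall = ln(29/24)/(2π×231×17.5) = 7.451×10^-6 K/W
R_extruded polystyrene = ln(94/29)/(2π×0.0271×17.5) = 0.3947 K/W
R_mineral wool = ln(118/94)/(2π×0.0424×17.5) = 0.04877 K/W
R_total = 0.4434 K/W
Q = ΔT/R_total = 96/0.4434
Q = 216 W
T_interface = T_inner − Q·ΣR(inner→interface) = 112 − 216×0.3947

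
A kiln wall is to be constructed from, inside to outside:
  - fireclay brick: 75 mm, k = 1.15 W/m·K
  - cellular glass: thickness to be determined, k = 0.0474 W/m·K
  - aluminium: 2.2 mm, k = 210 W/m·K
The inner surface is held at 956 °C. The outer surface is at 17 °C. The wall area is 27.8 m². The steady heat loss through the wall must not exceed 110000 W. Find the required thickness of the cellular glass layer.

L ≈ 8.16 mm

Thermal resistances in series:
R_fireclay brick = L/(kA) = 0.075/(1.15×27.8) = 0.002346 K/W
R_aluminium = L/(kA) = 0.0022/(210×27.8) = 3.768×10^-7 K/W
Sum of the known resistances R_other = 0.002346 K/W
Required total resistance R_tot = ΔT/Q_allow = 939/110000 = 0.008536 K/W
R_cellular glass = R_tot − R_other = 0.00619 K/W
L = R·k·A = 0.00619×0.0474×27.8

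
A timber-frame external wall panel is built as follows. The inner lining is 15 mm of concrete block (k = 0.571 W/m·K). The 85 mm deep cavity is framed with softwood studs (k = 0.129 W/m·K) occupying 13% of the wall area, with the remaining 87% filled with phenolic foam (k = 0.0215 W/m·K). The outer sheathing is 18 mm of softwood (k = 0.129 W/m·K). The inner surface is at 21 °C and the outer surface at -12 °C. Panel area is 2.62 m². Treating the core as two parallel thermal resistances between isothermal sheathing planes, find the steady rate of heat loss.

Q ≈ 33.7 W

Sheathing layers in series; stud and cavity paths in parallel between them.
R_inner = 0.015/(0.571×2.62) = 0.01003 K/W
R_stud  = 0.085/(0.129×0.13×2.62) = 1.935 K/W
R_cav   = 0.085/(0.0215×0.87×2.62) = 1.734 K/W
1/R_core = 1/R_stud + 1/R_cav → R_core = 0.9145 K/W
R_outer = 0.018/(0.129×2.62) = 0.05326 K/W
R_total = 0.9778 K/W
Q = ΔT/R_total = 33/0.9778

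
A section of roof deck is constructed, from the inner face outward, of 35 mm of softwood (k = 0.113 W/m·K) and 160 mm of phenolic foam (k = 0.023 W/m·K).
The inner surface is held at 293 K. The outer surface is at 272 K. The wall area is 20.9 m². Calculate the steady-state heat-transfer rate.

Using the resistance-network approach (series):
R_softwood = L/(kA) = 0.035/(0.113×20.9) = 0.01482 K/W
R_phenolic foam = L/(kA) = 0.16/(0.023×20.9) = 0.3328 K/W
R_total = 0.3477 K/W
Q = ΔT / R_total = 21 / 0.3477

Q ≈ 60.4 W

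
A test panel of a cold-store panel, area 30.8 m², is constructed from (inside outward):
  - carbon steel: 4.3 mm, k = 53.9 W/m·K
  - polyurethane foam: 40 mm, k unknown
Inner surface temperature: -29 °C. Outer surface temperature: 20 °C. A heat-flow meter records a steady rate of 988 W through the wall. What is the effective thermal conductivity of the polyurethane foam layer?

k ≈ 0.0262 W/(m·K)

Series thermal resistances:
R_carbon steel = L/(kA) = 0.0043/(53.9×30.8) = 2.59×10^-6 K/W
Sum of known resistances R_other = 2.59×10^-6 K/W
Total R = ΔT/Q = 49/988 = 0.0496 K/W
R_polyurethane foam = R_total − R_other = 0.04959 K/W
k = L/(R·A) = 0.04/(0.04959×30.8)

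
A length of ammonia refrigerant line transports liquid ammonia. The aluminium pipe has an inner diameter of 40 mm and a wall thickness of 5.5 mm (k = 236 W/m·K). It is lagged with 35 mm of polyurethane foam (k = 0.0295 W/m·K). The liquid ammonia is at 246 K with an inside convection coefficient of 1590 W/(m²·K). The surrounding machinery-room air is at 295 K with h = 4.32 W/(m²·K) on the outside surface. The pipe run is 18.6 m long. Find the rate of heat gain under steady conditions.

Q ≈ 173 W

Cylindrical conduction, so R = ln(r₂/r₁)/(2πkL) per layer, in series:
R_inner film = 1/(h_i·2πr₁L) = 1/(1590×2π×0.02×18.6) = 2.691×10^-4 K/W
R_aluminium pipe wall = ln(25.5/20)/(2π×236×18.6) = 8.809×10^-6 K/W
R_polyurethane foam = ln(60.5/25.5)/(2π×0.0295×18.6) = 0.2506 K/W
R_outer film = 1/(h_o·2πr_oL) = 1/(4.32×2π×0.0605×18.6) = 0.03274 K/W
R_total = 0.2836 K/W
Q = ΔT/R_total = 49/0.2836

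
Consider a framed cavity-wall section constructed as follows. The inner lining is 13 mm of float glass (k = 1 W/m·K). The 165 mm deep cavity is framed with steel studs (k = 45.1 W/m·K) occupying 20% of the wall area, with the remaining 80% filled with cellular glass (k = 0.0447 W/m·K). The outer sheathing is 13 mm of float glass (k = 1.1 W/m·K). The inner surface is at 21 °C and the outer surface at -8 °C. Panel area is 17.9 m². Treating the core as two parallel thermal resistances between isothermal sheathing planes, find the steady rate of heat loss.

Q ≈ 12100 W

Sheathing layers in series; stud and cavity paths in parallel between them.
R_inner = 0.013/(1×17.9) = 7.263×10^-4 K/W
R_stud  = 0.165/(45.1×0.2×17.9) = 0.001022 K/W
R_cav   = 0.165/(0.0447×0.8×17.9) = 0.2578 K/W
1/R_core = 1/R_stud + 1/R_cav → R_core = 0.001018 K/W
R_outer = 0.013/(1.1×17.9) = 6.602×10^-4 K/W
R_total = 0.002404 K/W
Q = ΔT/R_total = 29/0.002404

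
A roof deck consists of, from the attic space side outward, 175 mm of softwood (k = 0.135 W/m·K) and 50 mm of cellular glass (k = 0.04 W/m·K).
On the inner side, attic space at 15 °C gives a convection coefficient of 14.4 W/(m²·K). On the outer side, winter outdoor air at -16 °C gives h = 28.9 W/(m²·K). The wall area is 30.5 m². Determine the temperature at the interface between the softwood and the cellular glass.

T ≈ -0.975 °C

Treating each layer as a thermal resistance in series:
R_inner film = 1/(h_i·A) = 1/(14.4×30.5) = 0.002277 K/W
R_softwood = L/(kA) = 0.175/(0.135×30.5) = 0.0425 K/W
R_cellular glass = L/(kA) = 0.05/(0.04×30.5) = 0.04098 K/W
R_outer film = 1/(h_o·A) = 1/(28.9×30.5) = 0.001134 K/W
R_total = 0.0869 K/W;  Q = ΔT/R_total = 31/0.0869 = 356.7 W
T_interface = T_inner − Q·ΣR(inner→interface) = 15 − 357×0.04478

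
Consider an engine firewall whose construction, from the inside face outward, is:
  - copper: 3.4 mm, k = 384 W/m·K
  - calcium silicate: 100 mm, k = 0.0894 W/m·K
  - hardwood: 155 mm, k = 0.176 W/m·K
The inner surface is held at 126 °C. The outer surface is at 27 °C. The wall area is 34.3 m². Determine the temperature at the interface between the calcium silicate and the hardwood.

T ≈ 70.6 °C

Thermal resistances in series:
R_copper = L/(kA) = 0.0034/(384×34.3) = 2.581×10^-7 K/W
R_calcium silicate = L/(kA) = 0.1/(0.0894×34.3) = 0.03261 K/W
R_hardwood = L/(kA) = 0.155/(0.176×34.3) = 0.02568 K/W
R_total = 0.05829 K/W;  Q = ΔT/R_total = 99/0.05829 = 1698 W
T_interface = T_inner − Q·ΣR(inner→interface) = 126 − 1700×0.03261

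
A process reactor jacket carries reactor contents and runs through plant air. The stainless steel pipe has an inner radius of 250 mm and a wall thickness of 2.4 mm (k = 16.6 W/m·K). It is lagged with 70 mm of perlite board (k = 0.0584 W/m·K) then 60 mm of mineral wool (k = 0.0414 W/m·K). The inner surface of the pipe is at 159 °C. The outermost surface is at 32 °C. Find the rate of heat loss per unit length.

q′ ≈ 96 W/m

Per-layer cylindrical resistances, series-summed:
R_stainless steel pipe wall = ln(252.4/250)/(2π×16.6×1) = 9.16×10^-5 K/W
R_perlite board = ln(322.4/252.4)/(2π×0.0584×1) = 0.6671 K/W
R_mineral wool = ln(382.4/322.4)/(2π×0.0414×1) = 0.6561 K/W
R_total = 1.323 K/W
Q = ΔT/R_total = 127/1.323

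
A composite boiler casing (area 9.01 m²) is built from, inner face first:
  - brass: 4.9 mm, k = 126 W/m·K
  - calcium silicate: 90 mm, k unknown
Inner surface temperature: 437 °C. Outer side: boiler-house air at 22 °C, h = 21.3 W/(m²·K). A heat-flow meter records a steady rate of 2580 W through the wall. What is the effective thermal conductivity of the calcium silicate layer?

k ≈ 0.0642 W/(m·K)

Model the wall as resistances in series:
R_brass = L/(kA) = 0.0049/(126×9.01) = 4.316×10^-6 K/W
R_outer film = 1/(h_o·A) = 1/(21.3×9.01) = 0.005211 K/W
Sum of known resistances R_other = 0.005215 K/W
Total R = ΔT/Q = 415/2580 = 0.1609 K/W
R_calcium silicate = R_total − R_other = 0.1556 K/W
k = L/(R·A) = 0.09/(0.1556×9.01)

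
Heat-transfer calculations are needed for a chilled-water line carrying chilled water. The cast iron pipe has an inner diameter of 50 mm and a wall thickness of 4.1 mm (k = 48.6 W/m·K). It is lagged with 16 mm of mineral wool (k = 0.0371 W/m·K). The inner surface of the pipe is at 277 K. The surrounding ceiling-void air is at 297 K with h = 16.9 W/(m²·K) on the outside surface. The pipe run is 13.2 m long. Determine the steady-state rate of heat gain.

For a radial system each layer contributes R = ln(r_out/r_in)/(2πkL); films add R = 1/(hA).
R_cast iron pipe wall = ln(29.1/25)/(2π×48.6×13.2) = 3.768×10^-5 K/W
R_mineral wool = ln(45.1/29.1)/(2π×0.0371×13.2) = 0.1424 K/W
R_outer film = 1/(h_o·2πr_oL) = 1/(16.9×2π×0.0451×13.2) = 0.01582 K/W
R_total = 0.1583 K/W
Q = ΔT/R_total = 20/0.1583

Q ≈ 126 W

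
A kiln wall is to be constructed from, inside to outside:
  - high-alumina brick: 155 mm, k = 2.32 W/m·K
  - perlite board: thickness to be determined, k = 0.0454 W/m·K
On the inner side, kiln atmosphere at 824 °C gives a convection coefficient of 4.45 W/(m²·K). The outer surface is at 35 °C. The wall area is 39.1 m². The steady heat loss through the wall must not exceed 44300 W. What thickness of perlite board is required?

L ≈ 18.4 mm

Thermal resistances in series:
R_inner film = 1/(h_i·A) = 1/(4.45×39.1) = 0.005747 K/W
R_high-alumina brick = L/(kA) = 0.155/(2.32×39.1) = 0.001709 K/W
Sum of the known resistances R_other = 0.007456 K/W
Required total resistance R_tot = ΔT/Q_allow = 789/44300 = 0.01781 K/W
R_perlite board = R_tot − R_other = 0.01035 K/W
L = R·k·A = 0.01035×0.0454×39.1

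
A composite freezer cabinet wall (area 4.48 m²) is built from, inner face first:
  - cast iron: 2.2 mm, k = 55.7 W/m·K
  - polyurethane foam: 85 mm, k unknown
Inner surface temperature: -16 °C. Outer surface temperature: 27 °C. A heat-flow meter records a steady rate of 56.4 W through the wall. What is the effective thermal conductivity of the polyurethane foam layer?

Model the wall as resistances in series:
R_cast iron = L/(kA) = 0.0022/(55.7×4.48) = 8.816×10^-6 K/W
Sum of known resistances R_other = 8.816×10^-6 K/W
Total R = ΔT/Q = 43/56.4 = 0.7624 K/W
R_polyurethane foam = R_total − R_other = 0.7624 K/W
k = L/(R·A) = 0.085/(0.7624×4.48)

k ≈ 0.0249 W/(m·K)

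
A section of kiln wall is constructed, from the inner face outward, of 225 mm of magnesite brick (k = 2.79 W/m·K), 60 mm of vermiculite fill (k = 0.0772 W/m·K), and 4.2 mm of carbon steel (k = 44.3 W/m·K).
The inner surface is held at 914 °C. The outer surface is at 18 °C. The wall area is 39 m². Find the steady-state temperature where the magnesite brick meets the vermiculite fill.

T ≈ 830 °C

Thermal resistances in series:
R_magnesite brick = L/(kA) = 0.225/(2.79×39) = 0.002068 K/W
R_vermiculite fill = L/(kA) = 0.06/(0.0772×39) = 0.01993 K/W
R_carbon steel = L/(kA) = 0.0042/(44.3×39) = 2.431×10^-6 K/W
R_total = 0.022 K/W;  Q = ΔT/R_total = 896/0.022 = 40730 W
T_interface = T_inner − Q·ΣR(inner→interface) = 914 − 40700×0.002068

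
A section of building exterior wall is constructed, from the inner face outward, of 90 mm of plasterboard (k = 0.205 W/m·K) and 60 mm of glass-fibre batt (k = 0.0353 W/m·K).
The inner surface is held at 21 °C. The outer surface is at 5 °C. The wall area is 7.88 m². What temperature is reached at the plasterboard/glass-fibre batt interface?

T ≈ 17.7 °C

Thermal resistances in series:
R_plasterboard = L/(kA) = 0.09/(0.205×7.88) = 0.05571 K/W
R_glass-fibre batt = L/(kA) = 0.06/(0.0353×7.88) = 0.2157 K/W
R_total = 0.2714 K/W;  Q = ΔT/R_total = 16/0.2714 = 58.95 W
T_interface = T_inner − Q·ΣR(inner→interface) = 21 − 59×0.05571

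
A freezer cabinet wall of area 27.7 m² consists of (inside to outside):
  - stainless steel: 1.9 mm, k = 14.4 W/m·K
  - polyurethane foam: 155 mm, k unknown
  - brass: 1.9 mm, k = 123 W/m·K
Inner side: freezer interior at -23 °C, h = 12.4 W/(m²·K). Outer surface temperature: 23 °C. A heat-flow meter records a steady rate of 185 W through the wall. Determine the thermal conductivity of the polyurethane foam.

k ≈ 0.0228 W/(m·K)

Using the resistance-network approach (series):
R_inner film = 1/(h_i·A) = 1/(12.4×27.7) = 0.002911 K/W
R_stainless steel = L/(kA) = 0.0019/(14.4×27.7) = 4.763×10^-6 K/W
R_brass = L/(kA) = 0.0019/(123×27.7) = 5.577×10^-7 K/W
Sum of known resistances R_other = 0.002917 K/W
Total R = ΔT/Q = 46/185 = 0.2486 K/W
R_polyurethane foam = R_total − R_other = 0.2457 K/W
k = L/(R·A) = 0.155/(0.2457×27.7)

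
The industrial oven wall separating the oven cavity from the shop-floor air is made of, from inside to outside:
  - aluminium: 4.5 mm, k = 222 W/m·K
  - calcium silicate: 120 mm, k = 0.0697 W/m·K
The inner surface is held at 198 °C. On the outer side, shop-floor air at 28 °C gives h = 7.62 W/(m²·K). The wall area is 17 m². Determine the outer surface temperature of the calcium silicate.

Using the resistance-network approach (series):
R_aluminium = L/(kA) = 0.0045/(222×17) = 1.192×10^-6 K/W
R_calcium silicate = L/(kA) = 0.12/(0.0697×17) = 0.1013 K/W
R_outer film = 1/(h_o·A) = 1/(7.62×17) = 0.00772 K/W
R_total = 0.109 K/W;  Q = ΔT/R_total = 170/0.109 = 1560 W
T_interface = T_inner − Q·ΣR(inner→interface) = 198 − 1560×0.1013

T ≈ 40 °C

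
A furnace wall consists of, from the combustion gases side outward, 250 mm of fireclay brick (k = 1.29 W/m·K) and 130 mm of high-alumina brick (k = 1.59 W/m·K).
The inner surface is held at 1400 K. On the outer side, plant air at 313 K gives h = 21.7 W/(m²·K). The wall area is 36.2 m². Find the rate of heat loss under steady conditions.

Using the resistance-network approach (series):
R_fireclay brick = L/(kA) = 0.25/(1.29×36.2) = 0.005354 K/W
R_high-alumina brick = L/(kA) = 0.13/(1.59×36.2) = 0.002259 K/W
R_outer film = 1/(h_o·A) = 1/(21.7×36.2) = 0.001273 K/W
R_total = 0.008885 K/W
Q = ΔT / R_total = 1087 / 0.008885

Q ≈ 122000 W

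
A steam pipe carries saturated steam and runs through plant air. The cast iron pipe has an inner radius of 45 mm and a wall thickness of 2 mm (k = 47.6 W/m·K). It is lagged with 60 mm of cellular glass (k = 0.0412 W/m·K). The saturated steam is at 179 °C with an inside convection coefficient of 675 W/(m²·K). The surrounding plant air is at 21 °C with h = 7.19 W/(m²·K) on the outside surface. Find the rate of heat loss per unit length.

q′ ≈ 46.6 W/m

Radial resistances (cylindrical: R_cond = ln(r_o/r_i)/(2πkL), R_conv = 1/(h·2πrL)):
R_inner film = 1/(h_i·2πr₁L) = 1/(675×2π×0.045×1) = 0.00524 K/W
R_cast iron pipe wall = ln(47/45)/(2π×47.6×1) = 1.454×10^-4 K/W
R_cellular glass = ln(107/47)/(2π×0.0412×1) = 3.178 K/W
R_outer film = 1/(h_o·2πr_oL) = 1/(7.19×2π×0.107×1) = 0.2069 K/W
R_total = 3.39 K/W
Q = ΔT/R_total = 158/3.39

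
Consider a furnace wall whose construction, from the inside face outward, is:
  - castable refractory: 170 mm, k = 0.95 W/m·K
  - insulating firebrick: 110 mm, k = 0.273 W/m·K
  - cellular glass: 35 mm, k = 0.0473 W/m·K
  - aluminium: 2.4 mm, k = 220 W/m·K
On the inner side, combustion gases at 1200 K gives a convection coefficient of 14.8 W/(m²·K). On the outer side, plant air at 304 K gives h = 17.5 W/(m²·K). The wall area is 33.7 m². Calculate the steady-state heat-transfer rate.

Treating each layer as a thermal resistance in series:
R_inner film = 1/(h_i·A) = 1/(14.8×33.7) = 0.002005 K/W
R_castable refractory = L/(kA) = 0.17/(0.95×33.7) = 0.00531 K/W
R_insulating firebrick = L/(kA) = 0.11/(0.273×33.7) = 0.01196 K/W
R_cellular glass = L/(kA) = 0.035/(0.0473×33.7) = 0.02196 K/W
R_aluminium = L/(kA) = 0.0024/(220×33.7) = 3.237×10^-7 K/W
R_outer film = 1/(h_o·A) = 1/(17.5×33.7) = 0.001696 K/W
R_total = 0.04292 K/W
Q = ΔT / R_total = 896 / 0.04292

Q ≈ 20900 W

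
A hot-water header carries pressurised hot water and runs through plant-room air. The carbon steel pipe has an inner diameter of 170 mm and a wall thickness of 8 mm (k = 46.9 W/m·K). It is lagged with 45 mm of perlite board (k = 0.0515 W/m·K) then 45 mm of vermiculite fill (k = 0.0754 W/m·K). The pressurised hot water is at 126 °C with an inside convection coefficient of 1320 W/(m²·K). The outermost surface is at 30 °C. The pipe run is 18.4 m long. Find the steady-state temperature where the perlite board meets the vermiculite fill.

For a radial system each layer contributes R = ln(r_out/r_in)/(2πkL); films add R = 1/(hA).
R_inner film = 1/(h_i·2πr₁L) = 1/(1320×2π×0.085×18.4) = 7.709×10^-5 K/W
R_carbon steel pipe wall = ln(93/85)/(2π×46.9×18.4) = 1.659×10^-5 K/W
R_perlite board = ln(138/93)/(2π×0.0515×18.4) = 0.06628 K/W
R_vermiculite fill = ln(183/138)/(2π×0.0754×18.4) = 0.03238 K/W
R_total = 0.09876 K/W
Q = ΔT/R_total = 96/0.09876
Q = 972 W
T_interface = T_inner − Q·ΣR(inner→interface) = 126 − 972×0.06638

T ≈ 61.5 °C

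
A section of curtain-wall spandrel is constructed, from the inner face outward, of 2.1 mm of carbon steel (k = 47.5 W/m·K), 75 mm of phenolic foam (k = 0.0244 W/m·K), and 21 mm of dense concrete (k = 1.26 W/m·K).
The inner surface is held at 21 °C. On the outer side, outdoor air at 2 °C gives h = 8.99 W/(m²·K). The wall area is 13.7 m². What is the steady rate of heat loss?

Q ≈ 81.3 W

Using the resistance-network approach (series):
R_carbon steel = L/(kA) = 0.0021/(47.5×13.7) = 3.227×10^-6 K/W
R_phenolic foam = L/(kA) = 0.075/(0.0244×13.7) = 0.2244 K/W
R_dense concrete = L/(kA) = 0.021/(1.26×13.7) = 0.001217 K/W
R_outer film = 1/(h_o·A) = 1/(8.99×13.7) = 0.008119 K/W
R_total = 0.2337 K/W
Q = ΔT / R_total = 19 / 0.2337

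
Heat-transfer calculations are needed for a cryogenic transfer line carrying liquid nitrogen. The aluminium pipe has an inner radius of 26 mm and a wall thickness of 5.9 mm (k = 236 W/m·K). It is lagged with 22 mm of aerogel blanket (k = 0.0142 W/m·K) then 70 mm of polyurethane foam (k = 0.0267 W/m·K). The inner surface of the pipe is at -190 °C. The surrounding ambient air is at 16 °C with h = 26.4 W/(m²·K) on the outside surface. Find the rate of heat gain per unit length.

q′ ≈ 18.9 W/m

Cylindrical conduction, so R = ln(r₂/r₁)/(2πkL) per layer, in series:
R_aluminium pipe wall = ln(31.9/26)/(2π×236×1) = 1.379×10^-4 K/W
R_aerogel blanket = ln(53.9/31.9)/(2π×0.0142×1) = 5.879 K/W
R_polyurethane foam = ln(123.9/53.9)/(2π×0.0267×1) = 4.961 K/W
R_outer film = 1/(h_o·2πr_oL) = 1/(26.4×2π×0.1239×1) = 0.04866 K/W
R_total = 10.89 K/W
Q = ΔT/R_total = 206/10.89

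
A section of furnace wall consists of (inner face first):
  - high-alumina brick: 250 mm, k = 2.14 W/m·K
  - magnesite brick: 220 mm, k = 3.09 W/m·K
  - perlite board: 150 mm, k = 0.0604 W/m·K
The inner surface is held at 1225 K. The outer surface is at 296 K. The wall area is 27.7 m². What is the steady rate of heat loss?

Q ≈ 9630 W

Series thermal resistances:
R_high-alumina brick = L/(kA) = 0.25/(2.14×27.7) = 0.004217 K/W
R_magnesite brick = L/(kA) = 0.22/(3.09×27.7) = 0.00257 K/W
R_perlite board = L/(kA) = 0.15/(0.0604×27.7) = 0.08966 K/W
R_total = 0.09644 K/W
Q = ΔT / R_total = 929 / 0.09644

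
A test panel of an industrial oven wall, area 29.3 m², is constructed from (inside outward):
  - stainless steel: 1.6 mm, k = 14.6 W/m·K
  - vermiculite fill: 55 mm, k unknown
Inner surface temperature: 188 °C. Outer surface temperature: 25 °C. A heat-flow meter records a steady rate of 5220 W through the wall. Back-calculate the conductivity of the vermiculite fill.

k ≈ 0.0601 W/(m·K)

Using the resistance-network approach (series):
R_stainless steel = L/(kA) = 0.0016/(14.6×29.3) = 3.74×10^-6 K/W
Sum of known resistances R_other = 3.74×10^-6 K/W
Total R = ΔT/Q = 163/5220 = 0.03123 K/W
R_vermiculite fill = R_total − R_other = 0.03122 K/W
k = L/(R·A) = 0.055/(0.03122×29.3)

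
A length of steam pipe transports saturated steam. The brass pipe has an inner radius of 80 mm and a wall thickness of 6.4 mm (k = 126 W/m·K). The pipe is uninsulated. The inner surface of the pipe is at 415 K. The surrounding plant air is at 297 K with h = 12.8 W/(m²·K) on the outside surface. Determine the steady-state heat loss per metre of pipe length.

Radial resistances (cylindrical: R_cond = ln(r_o/r_i)/(2πkL), R_conv = 1/(h·2πrL)):
R_brass pipe wall = ln(86.4/80)/(2π×126×1) = 9.721×10^-5 K/W
R_outer film = 1/(h_o·2πr_oL) = 1/(12.8×2π×0.0864×1) = 0.1439 K/W
R_total = 0.144 K/W
Q = ΔT/R_total = 118/0.144

q′ ≈ 819 W/m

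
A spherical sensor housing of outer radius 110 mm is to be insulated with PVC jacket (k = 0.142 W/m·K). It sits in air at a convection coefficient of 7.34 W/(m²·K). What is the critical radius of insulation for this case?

r_cr ≈ 38.7 mm

For a sphere r_cr = 2k/h = 2×0.142/7.34
r_cr = 38.7 mm; since the bare radius (110 mm) is above r_cr, any added insulation will reduce heat loss.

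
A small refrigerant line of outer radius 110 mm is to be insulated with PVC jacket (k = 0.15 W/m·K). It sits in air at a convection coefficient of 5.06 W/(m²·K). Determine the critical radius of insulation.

For a cylinder r_cr = k/h = 0.15/5.06
r_cr = 29.6 mm; since the bare radius (110 mm) is above r_cr, any added insulation will reduce heat loss.

r_cr ≈ 29.6 mm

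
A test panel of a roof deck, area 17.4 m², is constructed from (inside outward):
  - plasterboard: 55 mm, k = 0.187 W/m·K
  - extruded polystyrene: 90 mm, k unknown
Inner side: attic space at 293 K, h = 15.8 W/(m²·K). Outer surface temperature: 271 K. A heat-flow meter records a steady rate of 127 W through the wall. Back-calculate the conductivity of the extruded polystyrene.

Treating each layer as a thermal resistance in series:
R_inner film = 1/(h_i·A) = 1/(15.8×17.4) = 0.003637 K/W
R_plasterboard = L/(kA) = 0.055/(0.187×17.4) = 0.0169 K/W
Sum of known resistances R_other = 0.02054 K/W
Total R = ΔT/Q = 22/127 = 0.1732 K/W
R_extruded polystyrene = R_total − R_other = 0.1527 K/W
k = L/(R·A) = 0.09/(0.1527×17.4)

k ≈ 0.0339 W/(m·K)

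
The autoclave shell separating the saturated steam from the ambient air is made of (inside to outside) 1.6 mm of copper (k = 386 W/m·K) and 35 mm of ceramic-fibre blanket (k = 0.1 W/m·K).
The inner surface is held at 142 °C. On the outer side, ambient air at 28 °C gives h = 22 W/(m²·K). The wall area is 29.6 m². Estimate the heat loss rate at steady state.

Thermal resistances in series:
R_copper = L/(kA) = 0.0016/(386×29.6) = 1.4×10^-7 K/W
R_ceramic-fibre blanket = L/(kA) = 0.035/(0.1×29.6) = 0.01182 K/W
R_outer film = 1/(h_o·A) = 1/(22×29.6) = 0.001536 K/W
R_total = 0.01336 K/W
Q = ΔT / R_total = 114 / 0.01336

Q ≈ 8530 W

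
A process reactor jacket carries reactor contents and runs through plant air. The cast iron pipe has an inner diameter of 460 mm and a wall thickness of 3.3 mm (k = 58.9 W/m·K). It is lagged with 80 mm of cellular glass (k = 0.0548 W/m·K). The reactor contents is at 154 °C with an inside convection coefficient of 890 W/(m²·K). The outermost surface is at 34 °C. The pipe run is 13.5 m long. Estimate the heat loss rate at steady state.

Treating each annulus and film as a series resistance:
R_inner film = 1/(h_i·2πr₁L) = 1/(890×2π×0.23×13.5) = 5.759×10^-5 K/W
R_cast iron pipe wall = ln(233.3/230)/(2π×58.9×13.5) = 2.851×10^-6 K/W
R_cellular glass = ln(313.3/233.3)/(2π×0.0548×13.5) = 0.06343 K/W
R_total = 0.06349 K/W
Q = ΔT/R_total = 120/0.06349

Q ≈ 1890 W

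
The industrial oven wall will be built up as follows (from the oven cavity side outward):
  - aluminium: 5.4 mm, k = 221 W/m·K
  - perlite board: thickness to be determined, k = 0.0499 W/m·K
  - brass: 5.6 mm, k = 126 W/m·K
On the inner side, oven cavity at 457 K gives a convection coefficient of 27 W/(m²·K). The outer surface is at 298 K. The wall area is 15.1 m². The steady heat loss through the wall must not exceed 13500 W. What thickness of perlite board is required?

L ≈ 7.02 mm

Using the resistance-network approach (series):
R_inner film = 1/(h_i·A) = 1/(27×15.1) = 0.002453 K/W
R_aluminium = L/(kA) = 0.0054/(221×15.1) = 1.618×10^-6 K/W
R_brass = L/(kA) = 0.0056/(126×15.1) = 2.943×10^-6 K/W
Sum of the known resistances R_other = 0.002457 K/W
Required total resistance R_tot = ΔT/Q_allow = 159/13500 = 0.01178 K/W
R_perlite board = R_tot − R_other = 0.00932 K/W
L = R·k·A = 0.00932×0.0499×15.1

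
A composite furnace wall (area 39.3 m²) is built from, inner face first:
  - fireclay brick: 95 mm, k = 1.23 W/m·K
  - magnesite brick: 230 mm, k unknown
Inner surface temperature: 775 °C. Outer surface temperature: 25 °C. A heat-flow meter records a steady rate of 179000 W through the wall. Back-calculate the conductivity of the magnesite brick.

k ≈ 2.63 W/(m·K)

Series thermal resistances:
R_fireclay brick = L/(kA) = 0.095/(1.23×39.3) = 0.001965 K/W
Sum of known resistances R_other = 0.001965 K/W
Total R = ΔT/Q = 750/179000 = 0.00419 K/W
R_magnesite brick = R_total − R_other = 0.002225 K/W
k = L/(R·A) = 0.23/(0.002225×39.3)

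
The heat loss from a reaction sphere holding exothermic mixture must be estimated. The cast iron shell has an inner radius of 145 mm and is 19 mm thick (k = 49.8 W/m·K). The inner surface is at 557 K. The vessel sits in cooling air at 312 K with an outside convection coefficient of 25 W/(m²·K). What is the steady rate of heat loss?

Radial (spherical) resistances in series:
R_cast iron shell = (1/0.145 − 1/0.164)/(4π×49.8) = 0.001277 K/W
R_outer film = 1/(h·4πr_o²) = 1/(25×4π×0.164²) = 0.1183 K/W
R_total = 0.1196 K/W
Q = ΔT/R_total = 245/0.1196

Q ≈ 2050 W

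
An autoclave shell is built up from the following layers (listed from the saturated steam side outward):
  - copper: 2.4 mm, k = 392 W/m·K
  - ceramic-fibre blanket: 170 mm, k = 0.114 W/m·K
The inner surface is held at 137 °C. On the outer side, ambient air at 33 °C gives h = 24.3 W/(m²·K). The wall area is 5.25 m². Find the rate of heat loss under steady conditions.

Treating each layer as a thermal resistance in series:
R_copper = L/(kA) = 0.0024/(392×5.25) = 1.166×10^-6 K/W
R_ceramic-fibre blanket = L/(kA) = 0.17/(0.114×5.25) = 0.284 K/W
R_outer film = 1/(h_o·A) = 1/(24.3×5.25) = 0.007839 K/W
R_total = 0.2919 K/W
Q = ΔT / R_total = 104 / 0.2919

Q ≈ 356 W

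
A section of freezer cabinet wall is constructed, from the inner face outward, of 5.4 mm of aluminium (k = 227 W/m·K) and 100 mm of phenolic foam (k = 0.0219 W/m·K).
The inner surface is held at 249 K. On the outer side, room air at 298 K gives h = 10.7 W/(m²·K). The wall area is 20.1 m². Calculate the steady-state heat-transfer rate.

Q ≈ 211 W

Using the resistance-network approach (series):
R_aluminium = L/(kA) = 0.0054/(227×20.1) = 1.184×10^-6 K/W
R_phenolic foam = L/(kA) = 0.1/(0.0219×20.1) = 0.2272 K/W
R_outer film = 1/(h_o·A) = 1/(10.7×20.1) = 0.00465 K/W
R_total = 0.2318 K/W
Q = ΔT / R_total = 49 / 0.2318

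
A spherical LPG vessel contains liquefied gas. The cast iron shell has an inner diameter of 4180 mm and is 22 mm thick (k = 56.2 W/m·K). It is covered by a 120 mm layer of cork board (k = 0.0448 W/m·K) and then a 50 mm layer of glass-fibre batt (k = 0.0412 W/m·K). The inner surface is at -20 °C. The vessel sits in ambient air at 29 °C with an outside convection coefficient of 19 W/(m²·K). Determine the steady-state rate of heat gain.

Q ≈ 754 W

Radial (spherical) resistances in series:
R_cast iron shell = (1/2.09 − 1/2.112)/(4π×56.2) = 7.057×10^-6 K/W
R_cork board = (1/2.112 − 1/2.232)/(4π×0.0448) = 0.04522 K/W
R_glass-fibre batt = (1/2.232 − 1/2.282)/(4π×0.0412) = 0.01896 K/W
R_outer film = 1/(h·4πr_o²) = 1/(19×4π×2.282²) = 8.043×10^-4 K/W
R_total = 0.06499 K/W
Q = ΔT/R_total = 49/0.06499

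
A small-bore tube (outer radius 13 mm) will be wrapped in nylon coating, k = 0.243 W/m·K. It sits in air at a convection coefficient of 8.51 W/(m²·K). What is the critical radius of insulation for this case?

For a cylinder r_cr = k/h = 0.243/8.51
r_cr = 28.6 mm; since the bare radius (13 mm) is below r_cr, adding a thin layer of insulation will *increase* heat loss.

r_cr ≈ 28.6 mm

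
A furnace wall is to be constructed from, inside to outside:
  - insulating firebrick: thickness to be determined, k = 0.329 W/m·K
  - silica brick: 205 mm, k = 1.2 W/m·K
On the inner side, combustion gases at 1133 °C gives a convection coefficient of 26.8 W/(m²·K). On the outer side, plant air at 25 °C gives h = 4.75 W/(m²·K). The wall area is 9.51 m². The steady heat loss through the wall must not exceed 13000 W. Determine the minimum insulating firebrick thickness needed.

Series thermal resistances:
R_inner film = 1/(h_i·A) = 1/(26.8×9.51) = 0.003924 K/W
R_silica brick = L/(kA) = 0.205/(1.2×9.51) = 0.01796 K/W
R_outer film = 1/(h_o·A) = 1/(4.75×9.51) = 0.02214 K/W
Sum of the known resistances R_other = 0.04402 K/W
Required total resistance R_tot = ΔT/Q_allow = 1108/13000 = 0.08523 K/W
R_insulating firebrick = R_tot − R_other = 0.04121 K/W
L = R·k·A = 0.04121×0.329×9.51

L ≈ 129 mm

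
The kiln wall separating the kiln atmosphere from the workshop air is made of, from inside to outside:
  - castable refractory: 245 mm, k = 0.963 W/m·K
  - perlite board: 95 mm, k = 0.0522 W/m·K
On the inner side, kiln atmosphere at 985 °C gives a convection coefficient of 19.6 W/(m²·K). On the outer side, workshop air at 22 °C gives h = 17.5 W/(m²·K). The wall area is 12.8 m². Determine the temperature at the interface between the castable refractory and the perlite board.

T ≈ 850 °C

Thermal resistances in series:
R_inner film = 1/(h_i·A) = 1/(19.6×12.8) = 0.003986 K/W
R_castable refractory = L/(kA) = 0.245/(0.963×12.8) = 0.01988 K/W
R_perlite board = L/(kA) = 0.095/(0.0522×12.8) = 0.1422 K/W
R_outer film = 1/(h_o·A) = 1/(17.5×12.8) = 0.004464 K/W
R_total = 0.1705 K/W;  Q = ΔT/R_total = 963/0.1705 = 5648 W
T_interface = T_inner − Q·ΣR(inner→interface) = 985 − 5650×0.02386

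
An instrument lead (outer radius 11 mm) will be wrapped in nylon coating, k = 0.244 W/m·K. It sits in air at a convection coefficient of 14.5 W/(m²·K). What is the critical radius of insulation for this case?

For a cylinder r_cr = k/h = 0.244/14.5
r_cr = 16.8 mm; since the bare radius (11 mm) is below r_cr, adding a thin layer of insulation will *increase* heat loss.

r_cr ≈ 16.8 mm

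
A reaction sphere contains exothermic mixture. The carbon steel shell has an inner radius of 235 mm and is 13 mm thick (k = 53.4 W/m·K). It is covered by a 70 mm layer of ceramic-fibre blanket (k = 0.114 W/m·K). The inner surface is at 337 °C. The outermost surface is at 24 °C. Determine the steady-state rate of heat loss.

Q ≈ 505 W

For a spherical shell R = (1/r₁ − 1/r₂)/(4πk); film R = 1/(h·4πr²). In series:
R_carbon steel shell = (1/0.235 − 1/0.248)/(4π×53.4) = 3.324×10^-4 K/W
R_ceramic-fibre blanket = (1/0.248 − 1/0.318)/(4π×0.114) = 0.6196 K/W
R_total = 0.6199 K/W
Q = ΔT/R_total = 313/0.6199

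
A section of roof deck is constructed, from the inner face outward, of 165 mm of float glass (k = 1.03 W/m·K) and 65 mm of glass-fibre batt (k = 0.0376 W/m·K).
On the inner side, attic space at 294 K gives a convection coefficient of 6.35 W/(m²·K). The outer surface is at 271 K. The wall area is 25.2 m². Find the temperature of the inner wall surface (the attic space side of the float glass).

T ≈ 292 K

Model the wall as resistances in series:
R_inner film = 1/(h_i·A) = 1/(6.35×25.2) = 0.006249 K/W
R_float glass = L/(kA) = 0.165/(1.03×25.2) = 0.006357 K/W
R_glass-fibre batt = L/(kA) = 0.065/(0.0376×25.2) = 0.0686 K/W
R_total = 0.08121 K/W;  Q = ΔT/R_total = 23/0.08121 = 283.2 W
T_interface = T_inner − Q·ΣR(inner→interface) = 294 − 283×0.006249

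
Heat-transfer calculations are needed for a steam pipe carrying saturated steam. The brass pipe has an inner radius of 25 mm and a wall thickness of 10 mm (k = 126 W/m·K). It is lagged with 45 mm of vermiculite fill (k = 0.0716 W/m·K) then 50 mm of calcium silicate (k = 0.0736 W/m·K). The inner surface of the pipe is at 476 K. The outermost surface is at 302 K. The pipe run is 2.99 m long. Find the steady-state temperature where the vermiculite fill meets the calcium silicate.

Per-layer cylindrical resistances, series-summed:
R_brass pipe wall = ln(35/25)/(2π×126×2.99) = 1.421×10^-4 K/W
R_vermiculite fill = ln(80/35)/(2π×0.0716×2.99) = 0.6146 K/W
R_calcium silicate = ln(130/80)/(2π×0.0736×2.99) = 0.3511 K/W
R_total = 0.9658 K/W
Q = ΔT/R_total = 174/0.9658
Q = 180 W
T_interface = T_inner − Q·ΣR(inner→interface) = 476 − 180×0.6147

T ≈ 365 K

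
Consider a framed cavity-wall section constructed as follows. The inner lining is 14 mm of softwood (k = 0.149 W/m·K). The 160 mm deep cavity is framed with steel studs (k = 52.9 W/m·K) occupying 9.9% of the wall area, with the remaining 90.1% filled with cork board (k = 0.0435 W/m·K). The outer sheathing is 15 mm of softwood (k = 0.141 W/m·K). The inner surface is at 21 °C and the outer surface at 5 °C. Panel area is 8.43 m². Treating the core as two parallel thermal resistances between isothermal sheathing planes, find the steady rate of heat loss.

Q ≈ 585 W

Sheathing layers in series; stud and cavity paths in parallel between them.
R_inner = 0.014/(0.149×8.43) = 0.01115 K/W
R_stud  = 0.16/(52.9×0.099×8.43) = 0.003624 K/W
R_cav   = 0.16/(0.0435×0.901×8.43) = 0.4843 K/W
1/R_core = 1/R_stud + 1/R_cav → R_core = 0.003597 K/W
R_outer = 0.015/(0.141×8.43) = 0.01262 K/W
R_total = 0.02736 K/W
Q = ΔT/R_total = 16/0.02736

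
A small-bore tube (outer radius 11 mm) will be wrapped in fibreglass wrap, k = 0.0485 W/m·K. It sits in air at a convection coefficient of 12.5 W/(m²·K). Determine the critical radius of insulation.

For a cylinder r_cr = k/h = 0.0485/12.5
r_cr = 3.88 mm; since the bare radius (11 mm) is above r_cr, any added insulation will reduce heat loss.

r_cr ≈ 3.88 mm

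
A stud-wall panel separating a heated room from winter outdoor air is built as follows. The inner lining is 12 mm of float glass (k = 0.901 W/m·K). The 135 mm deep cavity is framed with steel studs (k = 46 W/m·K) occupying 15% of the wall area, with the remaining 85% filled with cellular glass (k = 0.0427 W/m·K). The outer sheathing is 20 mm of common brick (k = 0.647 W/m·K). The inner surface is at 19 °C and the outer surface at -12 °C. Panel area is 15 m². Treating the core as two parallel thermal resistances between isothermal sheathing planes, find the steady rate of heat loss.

Sheathing layers in series; stud and cavity paths in parallel between them.
R_inner = 0.012/(0.901×15) = 8.879×10^-4 K/W
R_stud  = 0.135/(46×0.15×15) = 0.001304 K/W
R_cav   = 0.135/(0.0427×0.85×15) = 0.248 K/W
1/R_core = 1/R_stud + 1/R_cav → R_core = 0.001298 K/W
R_outer = 0.02/(0.647×15) = 0.002061 K/W
R_total = 0.004246 K/W
Q = ΔT/R_total = 31/0.004246

Q ≈ 7300 W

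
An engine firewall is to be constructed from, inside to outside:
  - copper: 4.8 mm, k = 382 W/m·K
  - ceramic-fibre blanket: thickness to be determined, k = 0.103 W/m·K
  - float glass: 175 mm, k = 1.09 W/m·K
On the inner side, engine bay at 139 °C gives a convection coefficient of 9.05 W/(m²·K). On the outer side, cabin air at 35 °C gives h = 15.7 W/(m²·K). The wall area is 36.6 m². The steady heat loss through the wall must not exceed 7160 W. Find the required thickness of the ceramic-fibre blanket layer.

Treating each layer as a thermal resistance in series:
R_inner film = 1/(h_i·A) = 1/(9.05×36.6) = 0.003019 K/W
R_copper = L/(kA) = 0.0048/(382×36.6) = 3.433×10^-7 K/W
R_float glass = L/(kA) = 0.175/(1.09×36.6) = 0.004387 K/W
R_outer film = 1/(h_o·A) = 1/(15.7×36.6) = 0.00174 K/W
Sum of the known resistances R_other = 0.009146 K/W
Required total resistance R_tot = ΔT/Q_allow = 104/7160 = 0.01453 K/W
R_ceramic-fibre blanket = R_tot − R_other = 0.005379 K/W
L = R·k·A = 0.005379×0.103×36.6

L ≈ 20.3 mm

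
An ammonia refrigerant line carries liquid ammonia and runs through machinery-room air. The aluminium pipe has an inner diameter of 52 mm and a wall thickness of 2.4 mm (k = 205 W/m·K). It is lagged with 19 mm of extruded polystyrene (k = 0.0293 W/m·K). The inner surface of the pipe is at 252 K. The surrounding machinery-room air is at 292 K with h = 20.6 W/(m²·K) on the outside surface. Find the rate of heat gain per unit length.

q′ ≈ 13.6 W/m

Treating each annulus and film as a series resistance:
R_aluminium pipe wall = ln(28.4/26)/(2π×205×1) = 6.855×10^-5 K/W
R_extruded polystyrene = ln(47.4/28.4)/(2π×0.0293×1) = 2.782 K/W
R_outer film = 1/(h_o·2πr_oL) = 1/(20.6×2π×0.0474×1) = 0.163 K/W
R_total = 2.945 K/W
Q = ΔT/R_total = 40/2.945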